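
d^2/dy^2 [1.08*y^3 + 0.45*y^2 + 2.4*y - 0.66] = 6.48*y + 0.9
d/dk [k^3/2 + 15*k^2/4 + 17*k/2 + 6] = 3*k^2/2 + 15*k/2 + 17/2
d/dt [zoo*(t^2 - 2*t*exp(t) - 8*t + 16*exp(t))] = zoo*(t*exp(t) + t + exp(t) + 1)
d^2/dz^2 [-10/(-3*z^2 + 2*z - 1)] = 20*(-9*z^2 + 6*z + 4*(3*z - 1)^2 - 3)/(3*z^2 - 2*z + 1)^3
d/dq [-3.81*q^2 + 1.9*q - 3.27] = 1.9 - 7.62*q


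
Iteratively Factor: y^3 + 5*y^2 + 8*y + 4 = (y + 1)*(y^2 + 4*y + 4) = (y + 1)*(y + 2)*(y + 2)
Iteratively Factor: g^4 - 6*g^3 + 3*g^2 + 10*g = (g)*(g^3 - 6*g^2 + 3*g + 10) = g*(g - 5)*(g^2 - g - 2) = g*(g - 5)*(g + 1)*(g - 2)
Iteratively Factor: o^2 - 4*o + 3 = (o - 3)*(o - 1)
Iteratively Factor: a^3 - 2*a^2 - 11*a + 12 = (a - 4)*(a^2 + 2*a - 3) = (a - 4)*(a - 1)*(a + 3)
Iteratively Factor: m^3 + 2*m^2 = (m)*(m^2 + 2*m) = m^2*(m + 2)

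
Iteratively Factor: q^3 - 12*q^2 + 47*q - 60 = (q - 4)*(q^2 - 8*q + 15) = (q - 4)*(q - 3)*(q - 5)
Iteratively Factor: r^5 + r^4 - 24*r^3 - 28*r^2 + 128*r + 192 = (r - 3)*(r^4 + 4*r^3 - 12*r^2 - 64*r - 64) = (r - 3)*(r + 2)*(r^3 + 2*r^2 - 16*r - 32) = (r - 3)*(r + 2)^2*(r^2 - 16) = (r - 4)*(r - 3)*(r + 2)^2*(r + 4)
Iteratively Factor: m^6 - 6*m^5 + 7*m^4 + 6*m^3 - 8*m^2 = (m)*(m^5 - 6*m^4 + 7*m^3 + 6*m^2 - 8*m) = m^2*(m^4 - 6*m^3 + 7*m^2 + 6*m - 8) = m^2*(m - 1)*(m^3 - 5*m^2 + 2*m + 8) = m^2*(m - 4)*(m - 1)*(m^2 - m - 2) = m^2*(m - 4)*(m - 2)*(m - 1)*(m + 1)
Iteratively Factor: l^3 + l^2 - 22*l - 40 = (l + 4)*(l^2 - 3*l - 10) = (l + 2)*(l + 4)*(l - 5)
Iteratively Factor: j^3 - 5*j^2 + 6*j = (j - 2)*(j^2 - 3*j) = j*(j - 2)*(j - 3)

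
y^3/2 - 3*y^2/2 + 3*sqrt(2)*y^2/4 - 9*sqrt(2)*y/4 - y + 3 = (y/2 + sqrt(2))*(y - 3)*(y - sqrt(2)/2)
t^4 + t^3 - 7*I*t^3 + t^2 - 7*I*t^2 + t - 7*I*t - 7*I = (t + 1)*(t - 7*I)*(t - I)*(t + I)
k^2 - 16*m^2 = (k - 4*m)*(k + 4*m)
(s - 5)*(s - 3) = s^2 - 8*s + 15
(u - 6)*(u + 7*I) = u^2 - 6*u + 7*I*u - 42*I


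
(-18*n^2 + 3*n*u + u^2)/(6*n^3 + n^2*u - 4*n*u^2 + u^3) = (6*n + u)/(-2*n^2 - n*u + u^2)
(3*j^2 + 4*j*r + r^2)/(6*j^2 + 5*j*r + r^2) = (j + r)/(2*j + r)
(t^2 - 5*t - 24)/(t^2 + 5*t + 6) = (t - 8)/(t + 2)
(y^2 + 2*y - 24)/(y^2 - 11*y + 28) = (y + 6)/(y - 7)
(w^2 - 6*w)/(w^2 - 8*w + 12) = w/(w - 2)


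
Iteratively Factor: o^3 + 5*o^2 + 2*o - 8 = (o + 2)*(o^2 + 3*o - 4) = (o - 1)*(o + 2)*(o + 4)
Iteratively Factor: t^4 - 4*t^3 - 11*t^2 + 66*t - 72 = (t + 4)*(t^3 - 8*t^2 + 21*t - 18) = (t - 3)*(t + 4)*(t^2 - 5*t + 6) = (t - 3)*(t - 2)*(t + 4)*(t - 3)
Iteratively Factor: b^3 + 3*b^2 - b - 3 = (b - 1)*(b^2 + 4*b + 3) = (b - 1)*(b + 1)*(b + 3)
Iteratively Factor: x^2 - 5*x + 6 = (x - 2)*(x - 3)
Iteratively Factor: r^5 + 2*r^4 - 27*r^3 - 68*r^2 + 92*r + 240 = (r + 4)*(r^4 - 2*r^3 - 19*r^2 + 8*r + 60) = (r + 2)*(r + 4)*(r^3 - 4*r^2 - 11*r + 30) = (r - 2)*(r + 2)*(r + 4)*(r^2 - 2*r - 15) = (r - 2)*(r + 2)*(r + 3)*(r + 4)*(r - 5)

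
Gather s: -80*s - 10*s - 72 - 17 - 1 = -90*s - 90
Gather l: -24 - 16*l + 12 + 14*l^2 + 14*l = 14*l^2 - 2*l - 12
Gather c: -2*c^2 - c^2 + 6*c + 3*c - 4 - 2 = -3*c^2 + 9*c - 6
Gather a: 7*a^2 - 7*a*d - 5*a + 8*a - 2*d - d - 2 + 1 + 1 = 7*a^2 + a*(3 - 7*d) - 3*d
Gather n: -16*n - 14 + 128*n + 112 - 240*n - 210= -128*n - 112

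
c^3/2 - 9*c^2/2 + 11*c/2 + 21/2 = (c/2 + 1/2)*(c - 7)*(c - 3)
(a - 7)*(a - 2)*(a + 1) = a^3 - 8*a^2 + 5*a + 14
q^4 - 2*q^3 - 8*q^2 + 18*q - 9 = (q - 3)*(q - 1)^2*(q + 3)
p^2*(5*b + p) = 5*b*p^2 + p^3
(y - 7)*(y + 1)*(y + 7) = y^3 + y^2 - 49*y - 49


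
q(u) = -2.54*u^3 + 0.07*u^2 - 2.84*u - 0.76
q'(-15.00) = -1719.44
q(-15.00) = 8630.09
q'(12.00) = -1098.44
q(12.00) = -4413.88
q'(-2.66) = -57.13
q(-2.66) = 55.10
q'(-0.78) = -7.59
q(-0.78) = 2.70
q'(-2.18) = -39.36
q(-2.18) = 32.08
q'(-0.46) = -4.52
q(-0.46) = 0.81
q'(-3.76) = -111.09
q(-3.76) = 145.93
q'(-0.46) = -4.52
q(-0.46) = 0.81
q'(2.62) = -54.78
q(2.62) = -53.40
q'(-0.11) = -2.95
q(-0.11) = -0.44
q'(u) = -7.62*u^2 + 0.14*u - 2.84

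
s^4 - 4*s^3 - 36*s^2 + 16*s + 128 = (s - 8)*(s - 2)*(s + 2)*(s + 4)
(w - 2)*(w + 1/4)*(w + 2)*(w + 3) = w^4 + 13*w^3/4 - 13*w^2/4 - 13*w - 3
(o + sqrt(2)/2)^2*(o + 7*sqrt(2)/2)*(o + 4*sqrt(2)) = o^4 + 17*sqrt(2)*o^3/2 + 87*o^2/2 + 127*sqrt(2)*o/4 + 14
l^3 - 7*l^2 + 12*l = l*(l - 4)*(l - 3)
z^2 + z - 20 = (z - 4)*(z + 5)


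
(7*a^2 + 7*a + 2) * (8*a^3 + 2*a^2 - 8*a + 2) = 56*a^5 + 70*a^4 - 26*a^3 - 38*a^2 - 2*a + 4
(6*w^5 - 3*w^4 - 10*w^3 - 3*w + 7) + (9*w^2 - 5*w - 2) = 6*w^5 - 3*w^4 - 10*w^3 + 9*w^2 - 8*w + 5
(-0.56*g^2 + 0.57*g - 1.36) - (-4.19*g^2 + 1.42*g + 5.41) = 3.63*g^2 - 0.85*g - 6.77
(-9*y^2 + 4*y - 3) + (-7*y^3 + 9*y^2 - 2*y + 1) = -7*y^3 + 2*y - 2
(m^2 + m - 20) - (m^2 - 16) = m - 4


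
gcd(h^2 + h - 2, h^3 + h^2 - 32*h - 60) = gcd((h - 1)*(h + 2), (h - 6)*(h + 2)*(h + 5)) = h + 2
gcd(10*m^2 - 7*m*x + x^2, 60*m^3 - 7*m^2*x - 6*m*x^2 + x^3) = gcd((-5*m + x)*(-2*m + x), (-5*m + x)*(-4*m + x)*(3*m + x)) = -5*m + x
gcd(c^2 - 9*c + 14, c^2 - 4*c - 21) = c - 7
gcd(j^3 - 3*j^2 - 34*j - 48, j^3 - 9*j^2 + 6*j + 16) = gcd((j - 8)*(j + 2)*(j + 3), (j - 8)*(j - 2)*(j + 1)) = j - 8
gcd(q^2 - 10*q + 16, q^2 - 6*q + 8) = q - 2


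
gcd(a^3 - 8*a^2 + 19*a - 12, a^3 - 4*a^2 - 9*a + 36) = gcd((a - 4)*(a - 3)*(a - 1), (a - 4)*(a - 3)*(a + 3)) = a^2 - 7*a + 12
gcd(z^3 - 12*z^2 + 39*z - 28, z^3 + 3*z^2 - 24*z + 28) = 1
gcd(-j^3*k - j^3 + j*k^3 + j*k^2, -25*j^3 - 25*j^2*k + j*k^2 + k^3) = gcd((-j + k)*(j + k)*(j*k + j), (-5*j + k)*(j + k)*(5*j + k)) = j + k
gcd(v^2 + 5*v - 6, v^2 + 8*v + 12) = v + 6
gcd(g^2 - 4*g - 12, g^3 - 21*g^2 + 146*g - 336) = g - 6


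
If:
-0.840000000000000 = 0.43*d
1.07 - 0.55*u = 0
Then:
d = -1.95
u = 1.95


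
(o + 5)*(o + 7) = o^2 + 12*o + 35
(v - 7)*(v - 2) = v^2 - 9*v + 14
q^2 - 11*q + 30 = (q - 6)*(q - 5)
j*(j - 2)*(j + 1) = j^3 - j^2 - 2*j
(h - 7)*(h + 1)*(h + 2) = h^3 - 4*h^2 - 19*h - 14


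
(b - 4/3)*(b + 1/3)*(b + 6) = b^3 + 5*b^2 - 58*b/9 - 8/3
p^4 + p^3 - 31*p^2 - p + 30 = (p - 5)*(p - 1)*(p + 1)*(p + 6)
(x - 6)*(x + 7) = x^2 + x - 42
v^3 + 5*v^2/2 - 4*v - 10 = (v - 2)*(v + 2)*(v + 5/2)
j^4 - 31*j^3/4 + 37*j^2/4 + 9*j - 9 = (j - 6)*(j - 2)*(j - 3/4)*(j + 1)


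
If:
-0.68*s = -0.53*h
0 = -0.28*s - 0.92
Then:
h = -4.22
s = -3.29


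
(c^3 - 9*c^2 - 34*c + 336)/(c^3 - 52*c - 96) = (c - 7)/(c + 2)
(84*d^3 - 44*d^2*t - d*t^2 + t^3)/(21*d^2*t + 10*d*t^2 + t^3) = (12*d^2 - 8*d*t + t^2)/(t*(3*d + t))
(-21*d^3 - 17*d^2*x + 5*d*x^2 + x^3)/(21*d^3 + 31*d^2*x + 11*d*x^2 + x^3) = (-3*d + x)/(3*d + x)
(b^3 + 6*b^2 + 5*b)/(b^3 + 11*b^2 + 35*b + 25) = b/(b + 5)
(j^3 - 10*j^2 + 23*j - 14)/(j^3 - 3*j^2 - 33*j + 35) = (j - 2)/(j + 5)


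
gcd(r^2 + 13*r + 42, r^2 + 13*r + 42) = r^2 + 13*r + 42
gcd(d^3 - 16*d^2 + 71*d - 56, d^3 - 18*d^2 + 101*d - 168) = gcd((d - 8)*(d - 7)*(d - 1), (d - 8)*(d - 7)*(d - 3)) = d^2 - 15*d + 56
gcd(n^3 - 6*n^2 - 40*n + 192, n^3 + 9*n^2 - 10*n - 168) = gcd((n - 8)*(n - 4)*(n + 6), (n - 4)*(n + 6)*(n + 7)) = n^2 + 2*n - 24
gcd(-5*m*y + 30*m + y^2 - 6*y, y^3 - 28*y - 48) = y - 6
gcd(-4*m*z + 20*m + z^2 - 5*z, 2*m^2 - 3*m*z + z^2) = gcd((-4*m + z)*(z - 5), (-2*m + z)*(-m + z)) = 1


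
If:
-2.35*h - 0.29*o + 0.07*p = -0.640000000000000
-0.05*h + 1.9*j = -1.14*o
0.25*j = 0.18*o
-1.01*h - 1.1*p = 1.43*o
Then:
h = 0.26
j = 0.00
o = 0.01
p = -0.25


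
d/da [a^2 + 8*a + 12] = 2*a + 8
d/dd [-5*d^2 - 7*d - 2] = -10*d - 7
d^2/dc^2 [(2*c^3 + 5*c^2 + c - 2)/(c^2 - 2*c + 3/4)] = 280/(8*c^3 - 36*c^2 + 54*c - 27)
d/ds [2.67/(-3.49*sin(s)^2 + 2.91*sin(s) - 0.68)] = (18.6366*sin(s) - 7.7697)*cos(s)/(3.49*sin(s)^2 - 2.91*sin(s) + 0.68)^2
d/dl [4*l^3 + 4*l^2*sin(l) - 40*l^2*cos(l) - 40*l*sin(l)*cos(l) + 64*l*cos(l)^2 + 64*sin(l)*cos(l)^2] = 40*l^2*sin(l) + 4*l^2*cos(l) + 12*l^2 + 8*l*sin(l) - 64*l*sin(2*l) - 80*l*cos(l) - 40*l*cos(2*l) - 20*sin(2*l) + 16*cos(l) + 32*cos(2*l) + 48*cos(3*l) + 32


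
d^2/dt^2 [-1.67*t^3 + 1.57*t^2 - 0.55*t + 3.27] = 3.14 - 10.02*t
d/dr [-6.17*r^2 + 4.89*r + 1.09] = 4.89 - 12.34*r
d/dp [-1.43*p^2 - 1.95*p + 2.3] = -2.86*p - 1.95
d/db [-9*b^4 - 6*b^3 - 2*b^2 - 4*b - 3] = -36*b^3 - 18*b^2 - 4*b - 4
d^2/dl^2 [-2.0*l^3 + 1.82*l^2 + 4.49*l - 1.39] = 3.64 - 12.0*l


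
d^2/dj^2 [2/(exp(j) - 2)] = 2*(exp(j) + 2)*exp(j)/(exp(j) - 2)^3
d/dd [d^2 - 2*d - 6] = 2*d - 2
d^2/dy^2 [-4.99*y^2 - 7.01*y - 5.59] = -9.98000000000000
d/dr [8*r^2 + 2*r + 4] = 16*r + 2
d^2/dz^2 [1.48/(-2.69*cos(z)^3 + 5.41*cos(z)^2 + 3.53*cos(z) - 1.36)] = (-346.534304*(0.745841035120148*sin(z)^2 + 1.0*cos(z) - 0.419593345656192)^2*sin(z)^2 + (2.2385*cos(z) + 16.0136*cos(2*z) - 8.9577*cos(3*z))*(2.69*cos(z)^3 - 5.41*cos(z)^2 - 3.53*cos(z) + 1.36))/(2.69*cos(z)^3 - 5.41*cos(z)^2 - 3.53*cos(z) + 1.36)^3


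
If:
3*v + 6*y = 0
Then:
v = -2*y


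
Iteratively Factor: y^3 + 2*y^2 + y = (y + 1)*(y^2 + y) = (y + 1)^2*(y)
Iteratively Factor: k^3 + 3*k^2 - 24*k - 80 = (k + 4)*(k^2 - k - 20) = (k - 5)*(k + 4)*(k + 4)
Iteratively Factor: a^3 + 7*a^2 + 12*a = (a + 4)*(a^2 + 3*a) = a*(a + 4)*(a + 3)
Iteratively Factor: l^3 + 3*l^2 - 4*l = (l - 1)*(l^2 + 4*l) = l*(l - 1)*(l + 4)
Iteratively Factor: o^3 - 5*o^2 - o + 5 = (o + 1)*(o^2 - 6*o + 5) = (o - 1)*(o + 1)*(o - 5)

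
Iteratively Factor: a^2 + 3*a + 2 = (a + 1)*(a + 2)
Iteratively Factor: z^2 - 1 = (z + 1)*(z - 1)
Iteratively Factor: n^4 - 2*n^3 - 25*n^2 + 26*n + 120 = (n - 3)*(n^3 + n^2 - 22*n - 40) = (n - 3)*(n + 2)*(n^2 - n - 20) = (n - 5)*(n - 3)*(n + 2)*(n + 4)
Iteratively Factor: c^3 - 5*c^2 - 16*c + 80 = (c - 5)*(c^2 - 16) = (c - 5)*(c + 4)*(c - 4)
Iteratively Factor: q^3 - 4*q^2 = (q)*(q^2 - 4*q) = q^2*(q - 4)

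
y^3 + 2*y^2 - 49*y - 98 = (y - 7)*(y + 2)*(y + 7)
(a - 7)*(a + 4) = a^2 - 3*a - 28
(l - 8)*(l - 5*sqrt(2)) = l^2 - 8*l - 5*sqrt(2)*l + 40*sqrt(2)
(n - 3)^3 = n^3 - 9*n^2 + 27*n - 27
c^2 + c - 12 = (c - 3)*(c + 4)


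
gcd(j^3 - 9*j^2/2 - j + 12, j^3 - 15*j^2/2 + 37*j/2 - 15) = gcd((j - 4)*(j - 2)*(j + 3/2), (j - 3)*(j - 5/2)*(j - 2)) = j - 2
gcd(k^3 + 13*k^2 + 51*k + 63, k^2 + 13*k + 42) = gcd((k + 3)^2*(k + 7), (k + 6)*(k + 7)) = k + 7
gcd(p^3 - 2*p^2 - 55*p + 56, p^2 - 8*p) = p - 8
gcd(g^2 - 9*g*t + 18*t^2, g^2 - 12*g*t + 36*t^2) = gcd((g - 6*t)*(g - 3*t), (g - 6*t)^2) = -g + 6*t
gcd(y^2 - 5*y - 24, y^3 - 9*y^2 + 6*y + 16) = y - 8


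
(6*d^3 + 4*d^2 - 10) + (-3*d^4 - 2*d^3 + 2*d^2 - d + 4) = -3*d^4 + 4*d^3 + 6*d^2 - d - 6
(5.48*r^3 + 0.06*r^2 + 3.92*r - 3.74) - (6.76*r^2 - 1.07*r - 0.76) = 5.48*r^3 - 6.7*r^2 + 4.99*r - 2.98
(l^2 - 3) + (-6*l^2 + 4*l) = -5*l^2 + 4*l - 3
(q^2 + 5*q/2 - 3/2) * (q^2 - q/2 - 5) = q^4 + 2*q^3 - 31*q^2/4 - 47*q/4 + 15/2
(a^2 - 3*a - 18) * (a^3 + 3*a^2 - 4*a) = a^5 - 31*a^3 - 42*a^2 + 72*a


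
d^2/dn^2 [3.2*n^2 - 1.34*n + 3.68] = 6.40000000000000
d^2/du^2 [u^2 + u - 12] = 2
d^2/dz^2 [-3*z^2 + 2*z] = -6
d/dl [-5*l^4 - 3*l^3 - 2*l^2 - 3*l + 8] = -20*l^3 - 9*l^2 - 4*l - 3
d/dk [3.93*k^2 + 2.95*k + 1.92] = 7.86*k + 2.95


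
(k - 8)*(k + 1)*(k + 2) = k^3 - 5*k^2 - 22*k - 16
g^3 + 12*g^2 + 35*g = g*(g + 5)*(g + 7)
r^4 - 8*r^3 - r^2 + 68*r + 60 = (r - 6)*(r - 5)*(r + 1)*(r + 2)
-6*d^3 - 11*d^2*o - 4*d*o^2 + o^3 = (-6*d + o)*(d + o)^2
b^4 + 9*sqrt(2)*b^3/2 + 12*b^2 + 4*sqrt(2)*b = b*(b + sqrt(2)/2)*(b + 2*sqrt(2))^2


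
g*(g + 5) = g^2 + 5*g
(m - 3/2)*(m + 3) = m^2 + 3*m/2 - 9/2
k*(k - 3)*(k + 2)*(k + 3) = k^4 + 2*k^3 - 9*k^2 - 18*k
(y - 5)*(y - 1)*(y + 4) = y^3 - 2*y^2 - 19*y + 20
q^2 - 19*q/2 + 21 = (q - 6)*(q - 7/2)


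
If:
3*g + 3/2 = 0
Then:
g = -1/2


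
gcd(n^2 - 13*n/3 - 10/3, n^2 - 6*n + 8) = 1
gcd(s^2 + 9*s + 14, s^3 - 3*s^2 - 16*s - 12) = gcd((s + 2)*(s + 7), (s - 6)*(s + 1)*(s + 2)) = s + 2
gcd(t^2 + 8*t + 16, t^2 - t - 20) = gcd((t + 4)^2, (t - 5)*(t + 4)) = t + 4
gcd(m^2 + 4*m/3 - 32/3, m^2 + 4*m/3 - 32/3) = m^2 + 4*m/3 - 32/3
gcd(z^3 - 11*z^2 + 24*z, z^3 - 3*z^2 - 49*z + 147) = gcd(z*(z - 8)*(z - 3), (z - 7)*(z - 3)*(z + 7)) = z - 3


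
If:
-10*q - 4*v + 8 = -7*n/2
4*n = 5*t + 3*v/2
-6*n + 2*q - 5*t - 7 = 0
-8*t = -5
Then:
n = -823/892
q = 8187/3568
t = 5/8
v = -4053/892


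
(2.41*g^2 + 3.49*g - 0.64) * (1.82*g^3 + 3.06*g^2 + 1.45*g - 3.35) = 4.3862*g^5 + 13.7264*g^4 + 13.0091*g^3 - 4.9714*g^2 - 12.6195*g + 2.144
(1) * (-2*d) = -2*d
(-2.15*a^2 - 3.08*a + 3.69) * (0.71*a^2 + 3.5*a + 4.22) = -1.5265*a^4 - 9.7118*a^3 - 17.2331*a^2 - 0.0826000000000011*a + 15.5718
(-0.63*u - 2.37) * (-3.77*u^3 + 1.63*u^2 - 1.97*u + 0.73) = 2.3751*u^4 + 7.908*u^3 - 2.622*u^2 + 4.209*u - 1.7301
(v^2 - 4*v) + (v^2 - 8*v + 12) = 2*v^2 - 12*v + 12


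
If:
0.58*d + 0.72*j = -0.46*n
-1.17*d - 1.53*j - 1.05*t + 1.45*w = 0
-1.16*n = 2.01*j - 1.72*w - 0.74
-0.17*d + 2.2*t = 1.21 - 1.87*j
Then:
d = -0.693022593135691*w - 0.496768824776168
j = 3.63461296799001*w + 0.0690596721542975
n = 0.518267292215398 - 4.81514833246545*w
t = 0.452912596754325 - 3.14297276862472*w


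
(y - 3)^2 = y^2 - 6*y + 9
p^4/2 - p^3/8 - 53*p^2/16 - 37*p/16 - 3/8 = (p/2 + 1)*(p - 3)*(p + 1/4)*(p + 1/2)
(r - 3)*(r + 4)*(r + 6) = r^3 + 7*r^2 - 6*r - 72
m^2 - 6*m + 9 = (m - 3)^2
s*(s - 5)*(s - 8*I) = s^3 - 5*s^2 - 8*I*s^2 + 40*I*s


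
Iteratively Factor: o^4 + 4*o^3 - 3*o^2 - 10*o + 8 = (o + 2)*(o^3 + 2*o^2 - 7*o + 4) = (o - 1)*(o + 2)*(o^2 + 3*o - 4) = (o - 1)^2*(o + 2)*(o + 4)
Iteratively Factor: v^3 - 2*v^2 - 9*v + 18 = (v - 3)*(v^2 + v - 6) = (v - 3)*(v - 2)*(v + 3)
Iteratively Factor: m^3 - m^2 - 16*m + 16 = (m + 4)*(m^2 - 5*m + 4) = (m - 1)*(m + 4)*(m - 4)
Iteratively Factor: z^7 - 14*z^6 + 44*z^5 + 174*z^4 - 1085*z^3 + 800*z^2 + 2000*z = (z - 5)*(z^6 - 9*z^5 - z^4 + 169*z^3 - 240*z^2 - 400*z) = (z - 5)*(z - 4)*(z^5 - 5*z^4 - 21*z^3 + 85*z^2 + 100*z) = (z - 5)^2*(z - 4)*(z^4 - 21*z^2 - 20*z) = (z - 5)^2*(z - 4)*(z + 4)*(z^3 - 4*z^2 - 5*z) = (z - 5)^3*(z - 4)*(z + 4)*(z^2 + z) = z*(z - 5)^3*(z - 4)*(z + 4)*(z + 1)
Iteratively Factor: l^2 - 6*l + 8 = (l - 4)*(l - 2)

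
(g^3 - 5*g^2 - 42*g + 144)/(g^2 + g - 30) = (g^2 - 11*g + 24)/(g - 5)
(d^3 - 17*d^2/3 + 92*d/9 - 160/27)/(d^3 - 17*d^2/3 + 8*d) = (d^2 - 3*d + 20/9)/(d*(d - 3))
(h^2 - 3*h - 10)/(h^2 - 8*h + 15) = (h + 2)/(h - 3)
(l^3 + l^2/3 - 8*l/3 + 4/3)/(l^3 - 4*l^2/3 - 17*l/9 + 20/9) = 3*(3*l^2 + 4*l - 4)/(9*l^2 - 3*l - 20)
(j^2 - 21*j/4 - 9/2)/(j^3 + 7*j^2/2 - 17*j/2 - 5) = (4*j^2 - 21*j - 18)/(2*(2*j^3 + 7*j^2 - 17*j - 10))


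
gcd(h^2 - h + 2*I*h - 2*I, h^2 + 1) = 1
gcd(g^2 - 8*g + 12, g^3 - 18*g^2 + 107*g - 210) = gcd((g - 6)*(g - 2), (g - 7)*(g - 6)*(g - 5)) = g - 6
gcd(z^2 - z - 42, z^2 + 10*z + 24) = z + 6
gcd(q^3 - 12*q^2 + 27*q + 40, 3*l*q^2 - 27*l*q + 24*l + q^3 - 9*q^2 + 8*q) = q - 8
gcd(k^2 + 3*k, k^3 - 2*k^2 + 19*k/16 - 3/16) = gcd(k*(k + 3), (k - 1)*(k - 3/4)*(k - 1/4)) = 1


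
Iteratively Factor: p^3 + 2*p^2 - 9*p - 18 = (p + 2)*(p^2 - 9) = (p + 2)*(p + 3)*(p - 3)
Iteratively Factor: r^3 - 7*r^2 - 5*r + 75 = (r - 5)*(r^2 - 2*r - 15) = (r - 5)*(r + 3)*(r - 5)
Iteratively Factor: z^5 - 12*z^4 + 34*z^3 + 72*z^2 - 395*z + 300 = (z - 5)*(z^4 - 7*z^3 - z^2 + 67*z - 60) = (z - 5)^2*(z^3 - 2*z^2 - 11*z + 12) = (z - 5)^2*(z + 3)*(z^2 - 5*z + 4) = (z - 5)^2*(z - 1)*(z + 3)*(z - 4)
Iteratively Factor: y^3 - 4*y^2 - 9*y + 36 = (y + 3)*(y^2 - 7*y + 12) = (y - 3)*(y + 3)*(y - 4)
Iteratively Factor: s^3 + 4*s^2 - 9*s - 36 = (s + 3)*(s^2 + s - 12) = (s + 3)*(s + 4)*(s - 3)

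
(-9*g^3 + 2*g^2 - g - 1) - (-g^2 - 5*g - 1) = -9*g^3 + 3*g^2 + 4*g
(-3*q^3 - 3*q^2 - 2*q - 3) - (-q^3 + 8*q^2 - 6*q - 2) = -2*q^3 - 11*q^2 + 4*q - 1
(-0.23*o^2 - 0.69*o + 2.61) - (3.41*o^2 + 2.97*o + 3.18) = -3.64*o^2 - 3.66*o - 0.57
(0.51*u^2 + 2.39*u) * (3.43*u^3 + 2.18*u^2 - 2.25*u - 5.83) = 1.7493*u^5 + 9.3095*u^4 + 4.0627*u^3 - 8.3508*u^2 - 13.9337*u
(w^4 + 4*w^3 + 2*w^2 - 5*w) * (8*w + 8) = 8*w^5 + 40*w^4 + 48*w^3 - 24*w^2 - 40*w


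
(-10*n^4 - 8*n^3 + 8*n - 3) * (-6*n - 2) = 60*n^5 + 68*n^4 + 16*n^3 - 48*n^2 + 2*n + 6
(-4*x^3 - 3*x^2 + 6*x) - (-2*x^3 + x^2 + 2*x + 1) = -2*x^3 - 4*x^2 + 4*x - 1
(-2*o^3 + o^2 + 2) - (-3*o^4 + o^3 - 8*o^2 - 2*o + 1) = 3*o^4 - 3*o^3 + 9*o^2 + 2*o + 1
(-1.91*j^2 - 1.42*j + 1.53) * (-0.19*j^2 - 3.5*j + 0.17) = 0.3629*j^4 + 6.9548*j^3 + 4.3546*j^2 - 5.5964*j + 0.2601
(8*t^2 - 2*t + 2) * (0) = 0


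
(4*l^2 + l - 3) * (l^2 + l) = 4*l^4 + 5*l^3 - 2*l^2 - 3*l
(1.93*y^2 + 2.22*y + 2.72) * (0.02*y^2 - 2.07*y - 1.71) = 0.0386*y^4 - 3.9507*y^3 - 7.8413*y^2 - 9.4266*y - 4.6512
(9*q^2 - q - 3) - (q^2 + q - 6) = 8*q^2 - 2*q + 3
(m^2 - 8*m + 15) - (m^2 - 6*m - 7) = 22 - 2*m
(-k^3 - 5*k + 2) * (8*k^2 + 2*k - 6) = -8*k^5 - 2*k^4 - 34*k^3 + 6*k^2 + 34*k - 12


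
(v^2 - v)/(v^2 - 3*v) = (v - 1)/(v - 3)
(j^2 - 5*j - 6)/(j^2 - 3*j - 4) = (j - 6)/(j - 4)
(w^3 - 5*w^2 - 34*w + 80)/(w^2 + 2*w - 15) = (w^2 - 10*w + 16)/(w - 3)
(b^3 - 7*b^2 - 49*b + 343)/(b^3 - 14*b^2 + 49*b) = (b + 7)/b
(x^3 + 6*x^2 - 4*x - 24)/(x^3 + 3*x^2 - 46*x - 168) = (x^2 - 4)/(x^2 - 3*x - 28)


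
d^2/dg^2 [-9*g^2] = -18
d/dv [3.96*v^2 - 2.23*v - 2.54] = 7.92*v - 2.23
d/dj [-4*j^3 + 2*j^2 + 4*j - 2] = -12*j^2 + 4*j + 4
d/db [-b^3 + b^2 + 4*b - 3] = -3*b^2 + 2*b + 4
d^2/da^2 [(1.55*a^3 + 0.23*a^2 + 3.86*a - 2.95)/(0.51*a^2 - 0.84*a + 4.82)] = (4.44089209850063e-16*a^5 - 1.77635683940025e-15*a^4 - 3.22802399999999*a^3 - 45.649926*a^2 + 166.712088*a + 52.28398)/(0.132651*a^6 - 0.655452*a^5 + 4.840614*a^4 - 12.982032*a^3 + 45.748548*a^2 - 58.545648*a + 111.980168)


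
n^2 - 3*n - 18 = (n - 6)*(n + 3)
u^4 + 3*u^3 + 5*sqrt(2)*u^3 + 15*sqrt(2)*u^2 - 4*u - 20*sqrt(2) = (u - 1)*(u + 2)^2*(u + 5*sqrt(2))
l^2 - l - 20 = (l - 5)*(l + 4)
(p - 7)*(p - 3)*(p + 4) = p^3 - 6*p^2 - 19*p + 84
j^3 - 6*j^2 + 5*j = j*(j - 5)*(j - 1)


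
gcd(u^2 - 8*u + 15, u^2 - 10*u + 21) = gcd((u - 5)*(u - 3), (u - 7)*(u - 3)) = u - 3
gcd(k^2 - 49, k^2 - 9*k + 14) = k - 7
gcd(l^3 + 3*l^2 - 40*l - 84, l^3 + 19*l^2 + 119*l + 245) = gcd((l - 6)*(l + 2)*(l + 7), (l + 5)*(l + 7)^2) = l + 7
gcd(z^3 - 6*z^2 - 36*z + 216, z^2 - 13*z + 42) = z - 6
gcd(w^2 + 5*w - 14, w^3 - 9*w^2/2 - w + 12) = w - 2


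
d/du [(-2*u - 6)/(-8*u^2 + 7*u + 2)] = 2*(-8*u^2 - 48*u + 19)/(64*u^4 - 112*u^3 + 17*u^2 + 28*u + 4)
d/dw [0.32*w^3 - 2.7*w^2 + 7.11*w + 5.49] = 0.96*w^2 - 5.4*w + 7.11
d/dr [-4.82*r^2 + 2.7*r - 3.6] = 2.7 - 9.64*r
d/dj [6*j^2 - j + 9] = 12*j - 1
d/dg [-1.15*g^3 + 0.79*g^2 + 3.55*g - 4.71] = -3.45*g^2 + 1.58*g + 3.55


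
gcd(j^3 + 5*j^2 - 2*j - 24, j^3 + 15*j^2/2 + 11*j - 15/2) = j + 3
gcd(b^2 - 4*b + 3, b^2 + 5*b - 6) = b - 1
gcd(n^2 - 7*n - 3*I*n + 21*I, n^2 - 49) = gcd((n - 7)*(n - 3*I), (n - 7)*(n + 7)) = n - 7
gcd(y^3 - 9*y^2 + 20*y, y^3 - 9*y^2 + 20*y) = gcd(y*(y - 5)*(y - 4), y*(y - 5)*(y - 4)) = y^3 - 9*y^2 + 20*y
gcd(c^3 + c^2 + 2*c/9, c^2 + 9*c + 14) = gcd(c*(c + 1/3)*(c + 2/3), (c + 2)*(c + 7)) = 1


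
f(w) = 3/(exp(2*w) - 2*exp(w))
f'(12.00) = 0.00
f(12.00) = 0.00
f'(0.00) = 0.00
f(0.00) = -3.00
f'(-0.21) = 0.99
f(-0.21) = -3.11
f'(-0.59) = 2.31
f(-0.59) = -3.74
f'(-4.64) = 155.31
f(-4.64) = -156.07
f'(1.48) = -0.81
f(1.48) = 0.29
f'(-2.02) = 11.25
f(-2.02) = -12.11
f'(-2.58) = 19.77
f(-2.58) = -20.58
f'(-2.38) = 16.17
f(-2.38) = -16.99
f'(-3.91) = 74.84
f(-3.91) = -75.61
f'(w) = 3*(-2*exp(2*w) + 2*exp(w))/(exp(2*w) - 2*exp(w))^2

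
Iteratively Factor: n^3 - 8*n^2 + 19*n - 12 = (n - 4)*(n^2 - 4*n + 3) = (n - 4)*(n - 1)*(n - 3)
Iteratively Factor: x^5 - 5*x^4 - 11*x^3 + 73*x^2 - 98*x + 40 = (x - 1)*(x^4 - 4*x^3 - 15*x^2 + 58*x - 40) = (x - 5)*(x - 1)*(x^3 + x^2 - 10*x + 8) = (x - 5)*(x - 1)*(x + 4)*(x^2 - 3*x + 2) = (x - 5)*(x - 1)^2*(x + 4)*(x - 2)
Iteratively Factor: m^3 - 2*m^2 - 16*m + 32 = (m + 4)*(m^2 - 6*m + 8) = (m - 4)*(m + 4)*(m - 2)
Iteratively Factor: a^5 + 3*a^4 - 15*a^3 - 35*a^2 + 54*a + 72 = (a + 1)*(a^4 + 2*a^3 - 17*a^2 - 18*a + 72) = (a - 3)*(a + 1)*(a^3 + 5*a^2 - 2*a - 24) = (a - 3)*(a - 2)*(a + 1)*(a^2 + 7*a + 12) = (a - 3)*(a - 2)*(a + 1)*(a + 3)*(a + 4)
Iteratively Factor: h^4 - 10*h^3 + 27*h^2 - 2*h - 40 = (h - 5)*(h^3 - 5*h^2 + 2*h + 8) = (h - 5)*(h - 2)*(h^2 - 3*h - 4) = (h - 5)*(h - 2)*(h + 1)*(h - 4)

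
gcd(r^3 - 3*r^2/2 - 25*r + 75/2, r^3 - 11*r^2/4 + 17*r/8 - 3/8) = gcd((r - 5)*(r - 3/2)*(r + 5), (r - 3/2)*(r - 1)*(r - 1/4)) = r - 3/2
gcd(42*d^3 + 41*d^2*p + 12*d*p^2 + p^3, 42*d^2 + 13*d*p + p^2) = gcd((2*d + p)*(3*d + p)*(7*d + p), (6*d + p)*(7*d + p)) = 7*d + p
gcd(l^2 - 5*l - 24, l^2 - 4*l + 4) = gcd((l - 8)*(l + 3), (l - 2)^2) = 1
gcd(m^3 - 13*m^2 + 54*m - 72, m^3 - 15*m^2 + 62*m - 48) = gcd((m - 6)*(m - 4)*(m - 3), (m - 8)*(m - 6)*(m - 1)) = m - 6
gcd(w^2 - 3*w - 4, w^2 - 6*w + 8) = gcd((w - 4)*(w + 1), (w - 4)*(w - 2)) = w - 4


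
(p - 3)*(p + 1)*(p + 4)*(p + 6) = p^4 + 8*p^3 + p^2 - 78*p - 72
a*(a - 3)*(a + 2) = a^3 - a^2 - 6*a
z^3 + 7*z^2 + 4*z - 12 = (z - 1)*(z + 2)*(z + 6)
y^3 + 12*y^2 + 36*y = y*(y + 6)^2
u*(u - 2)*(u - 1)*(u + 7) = u^4 + 4*u^3 - 19*u^2 + 14*u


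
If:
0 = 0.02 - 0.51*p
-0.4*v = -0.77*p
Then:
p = 0.04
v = 0.08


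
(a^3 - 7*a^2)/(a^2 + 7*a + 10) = a^2*(a - 7)/(a^2 + 7*a + 10)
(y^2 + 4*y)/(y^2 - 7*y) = (y + 4)/(y - 7)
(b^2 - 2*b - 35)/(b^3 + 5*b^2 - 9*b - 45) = (b - 7)/(b^2 - 9)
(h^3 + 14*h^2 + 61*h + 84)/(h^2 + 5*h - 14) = (h^2 + 7*h + 12)/(h - 2)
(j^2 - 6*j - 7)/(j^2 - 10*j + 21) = (j + 1)/(j - 3)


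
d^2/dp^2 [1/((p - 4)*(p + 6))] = 2*((p - 4)^2 + (p - 4)*(p + 6) + (p + 6)^2)/((p - 4)^3*(p + 6)^3)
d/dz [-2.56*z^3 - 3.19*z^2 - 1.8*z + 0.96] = -7.68*z^2 - 6.38*z - 1.8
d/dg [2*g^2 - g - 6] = 4*g - 1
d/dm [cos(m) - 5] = -sin(m)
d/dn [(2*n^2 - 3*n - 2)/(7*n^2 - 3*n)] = (15*n^2 + 28*n - 6)/(n^2*(49*n^2 - 42*n + 9))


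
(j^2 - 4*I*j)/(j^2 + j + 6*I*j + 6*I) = j*(j - 4*I)/(j^2 + j + 6*I*j + 6*I)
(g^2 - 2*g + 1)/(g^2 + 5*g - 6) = (g - 1)/(g + 6)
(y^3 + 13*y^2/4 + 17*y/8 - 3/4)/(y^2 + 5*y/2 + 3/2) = (4*y^2 + 7*y - 2)/(4*(y + 1))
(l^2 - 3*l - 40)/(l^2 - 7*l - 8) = (l + 5)/(l + 1)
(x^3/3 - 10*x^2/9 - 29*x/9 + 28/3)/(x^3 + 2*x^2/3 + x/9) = (3*x^3 - 10*x^2 - 29*x + 84)/(x*(9*x^2 + 6*x + 1))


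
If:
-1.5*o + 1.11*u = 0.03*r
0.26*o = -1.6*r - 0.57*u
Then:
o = 0.749561073488839*u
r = -0.478053674441936*u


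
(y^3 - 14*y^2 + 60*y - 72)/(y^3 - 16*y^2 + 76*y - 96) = (y - 6)/(y - 8)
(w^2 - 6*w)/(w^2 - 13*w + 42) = w/(w - 7)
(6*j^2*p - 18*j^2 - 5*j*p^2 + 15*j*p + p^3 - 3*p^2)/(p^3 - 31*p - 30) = (-6*j^2*p + 18*j^2 + 5*j*p^2 - 15*j*p - p^3 + 3*p^2)/(-p^3 + 31*p + 30)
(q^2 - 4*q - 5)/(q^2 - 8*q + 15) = (q + 1)/(q - 3)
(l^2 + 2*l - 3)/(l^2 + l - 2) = (l + 3)/(l + 2)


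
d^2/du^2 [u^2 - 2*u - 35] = 2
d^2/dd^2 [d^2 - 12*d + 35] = 2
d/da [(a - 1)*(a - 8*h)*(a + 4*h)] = 3*a^2 - 8*a*h - 2*a - 32*h^2 + 4*h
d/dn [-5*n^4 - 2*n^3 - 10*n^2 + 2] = 2*n*(-10*n^2 - 3*n - 10)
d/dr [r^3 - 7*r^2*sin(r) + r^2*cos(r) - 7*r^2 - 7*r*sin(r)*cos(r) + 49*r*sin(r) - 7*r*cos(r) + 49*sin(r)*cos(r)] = -r^2*sin(r) - 7*r^2*cos(r) + 3*r^2 - 7*r*sin(r) + 51*r*cos(r) - 7*r*cos(2*r) - 14*r + 49*sin(r) - 7*sin(2*r)/2 - 7*cos(r) + 49*cos(2*r)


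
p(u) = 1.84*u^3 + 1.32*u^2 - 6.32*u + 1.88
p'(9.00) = 464.56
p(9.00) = 1393.28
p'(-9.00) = 417.04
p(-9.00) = -1175.68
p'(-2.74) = 27.89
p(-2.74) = -8.74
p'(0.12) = -5.92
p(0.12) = 1.14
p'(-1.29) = -0.54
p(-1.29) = 8.28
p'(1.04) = 2.40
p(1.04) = -1.20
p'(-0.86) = -4.51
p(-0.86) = 7.12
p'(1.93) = 19.34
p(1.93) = 7.83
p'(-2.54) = 22.59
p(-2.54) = -3.70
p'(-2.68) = 26.25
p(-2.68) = -7.12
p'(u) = 5.52*u^2 + 2.64*u - 6.32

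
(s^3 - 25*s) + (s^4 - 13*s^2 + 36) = s^4 + s^3 - 13*s^2 - 25*s + 36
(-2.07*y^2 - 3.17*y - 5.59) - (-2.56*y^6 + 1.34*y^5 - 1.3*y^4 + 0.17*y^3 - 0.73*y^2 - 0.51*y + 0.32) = 2.56*y^6 - 1.34*y^5 + 1.3*y^4 - 0.17*y^3 - 1.34*y^2 - 2.66*y - 5.91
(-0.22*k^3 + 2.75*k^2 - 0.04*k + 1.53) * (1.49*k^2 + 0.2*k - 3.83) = -0.3278*k^5 + 4.0535*k^4 + 1.333*k^3 - 8.2608*k^2 + 0.4592*k - 5.8599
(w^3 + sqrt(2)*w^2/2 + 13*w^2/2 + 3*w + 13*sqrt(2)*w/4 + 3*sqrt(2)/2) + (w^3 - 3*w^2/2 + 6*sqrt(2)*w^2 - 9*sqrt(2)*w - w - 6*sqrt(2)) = 2*w^3 + 5*w^2 + 13*sqrt(2)*w^2/2 - 23*sqrt(2)*w/4 + 2*w - 9*sqrt(2)/2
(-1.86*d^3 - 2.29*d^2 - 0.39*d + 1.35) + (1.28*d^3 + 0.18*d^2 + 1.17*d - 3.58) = -0.58*d^3 - 2.11*d^2 + 0.78*d - 2.23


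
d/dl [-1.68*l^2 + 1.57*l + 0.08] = 1.57 - 3.36*l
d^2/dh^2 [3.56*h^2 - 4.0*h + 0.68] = 7.12000000000000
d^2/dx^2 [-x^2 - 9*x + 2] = -2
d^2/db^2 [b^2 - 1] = 2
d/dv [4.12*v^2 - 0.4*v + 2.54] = 8.24*v - 0.4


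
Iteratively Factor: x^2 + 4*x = (x + 4)*(x)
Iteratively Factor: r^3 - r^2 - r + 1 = (r + 1)*(r^2 - 2*r + 1) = (r - 1)*(r + 1)*(r - 1)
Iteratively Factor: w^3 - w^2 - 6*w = (w + 2)*(w^2 - 3*w) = (w - 3)*(w + 2)*(w)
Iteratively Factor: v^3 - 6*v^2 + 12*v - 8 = (v - 2)*(v^2 - 4*v + 4) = (v - 2)^2*(v - 2)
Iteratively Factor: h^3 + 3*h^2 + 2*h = (h + 2)*(h^2 + h) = h*(h + 2)*(h + 1)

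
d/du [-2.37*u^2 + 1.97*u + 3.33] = 1.97 - 4.74*u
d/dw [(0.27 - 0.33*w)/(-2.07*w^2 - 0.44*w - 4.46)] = (-0.6831*w^2 + 1.1178*w + 1.5906)/(4.2849*w^4 + 1.8216*w^3 + 18.658*w^2 + 3.9248*w + 19.8916)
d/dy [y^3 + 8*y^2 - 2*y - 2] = 3*y^2 + 16*y - 2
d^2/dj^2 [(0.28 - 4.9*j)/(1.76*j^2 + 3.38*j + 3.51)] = (-(3.52*j + 3.38)*(4.9*j - 0.28)*(7.04*j + 6.76) + (51.744*j + 32.1384)*(1.76*j^2 + 3.38*j + 3.51))/(1.76*j^2 + 3.38*j + 3.51)^3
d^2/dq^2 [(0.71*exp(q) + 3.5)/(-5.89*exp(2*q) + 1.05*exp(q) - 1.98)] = (-24.631391*exp(4*q) - 490.080395*exp(3*q) + 114.618222*exp(2*q) + 157.93596*exp(q) - 10.059984)*exp(q)/(204.336469*exp(6*q) - 109.280115*exp(5*q) + 225.552249*exp(4*q) - 74.629485*exp(3*q) + 75.822318*exp(2*q) - 12.34926*exp(q) + 7.762392)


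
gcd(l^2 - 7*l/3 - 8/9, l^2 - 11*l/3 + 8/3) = l - 8/3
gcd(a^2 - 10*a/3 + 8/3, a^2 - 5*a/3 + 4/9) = a - 4/3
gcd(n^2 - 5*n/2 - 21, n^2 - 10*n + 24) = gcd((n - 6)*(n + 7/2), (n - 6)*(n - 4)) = n - 6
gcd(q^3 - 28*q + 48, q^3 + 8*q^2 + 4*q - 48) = q^2 + 4*q - 12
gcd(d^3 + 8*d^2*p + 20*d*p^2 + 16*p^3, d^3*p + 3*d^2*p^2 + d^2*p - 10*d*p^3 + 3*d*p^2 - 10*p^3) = 1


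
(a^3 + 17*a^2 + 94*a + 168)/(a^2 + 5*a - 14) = (a^2 + 10*a + 24)/(a - 2)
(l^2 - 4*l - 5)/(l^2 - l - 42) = (-l^2 + 4*l + 5)/(-l^2 + l + 42)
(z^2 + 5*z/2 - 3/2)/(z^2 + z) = (2*z^2 + 5*z - 3)/(2*z*(z + 1))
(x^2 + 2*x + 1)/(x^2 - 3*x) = (x^2 + 2*x + 1)/(x*(x - 3))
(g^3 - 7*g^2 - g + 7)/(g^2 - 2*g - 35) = (g^2 - 1)/(g + 5)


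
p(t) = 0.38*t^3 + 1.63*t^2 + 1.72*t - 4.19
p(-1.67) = -4.29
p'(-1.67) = -0.54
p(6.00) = 146.89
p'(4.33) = 37.21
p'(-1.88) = -0.38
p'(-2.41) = 0.48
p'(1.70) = 10.56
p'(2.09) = 13.51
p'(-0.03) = 1.62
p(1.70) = 5.31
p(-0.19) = -4.46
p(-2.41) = -4.19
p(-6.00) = -37.91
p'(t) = 1.14*t^2 + 3.26*t + 1.72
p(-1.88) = -4.19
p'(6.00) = 62.32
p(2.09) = 9.99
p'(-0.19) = 1.14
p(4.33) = 64.67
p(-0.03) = -4.24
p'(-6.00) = 23.20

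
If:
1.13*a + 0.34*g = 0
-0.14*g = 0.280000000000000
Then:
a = 0.60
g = -2.00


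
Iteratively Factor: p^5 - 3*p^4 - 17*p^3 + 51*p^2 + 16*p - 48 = (p + 4)*(p^4 - 7*p^3 + 11*p^2 + 7*p - 12) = (p - 4)*(p + 4)*(p^3 - 3*p^2 - p + 3) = (p - 4)*(p - 1)*(p + 4)*(p^2 - 2*p - 3) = (p - 4)*(p - 3)*(p - 1)*(p + 4)*(p + 1)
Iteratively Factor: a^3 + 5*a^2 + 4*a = (a)*(a^2 + 5*a + 4) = a*(a + 4)*(a + 1)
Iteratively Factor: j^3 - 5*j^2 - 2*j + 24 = (j - 4)*(j^2 - j - 6) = (j - 4)*(j - 3)*(j + 2)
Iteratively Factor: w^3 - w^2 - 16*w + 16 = (w - 1)*(w^2 - 16) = (w - 1)*(w + 4)*(w - 4)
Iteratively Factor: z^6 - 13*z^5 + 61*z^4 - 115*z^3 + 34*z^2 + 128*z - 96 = (z - 4)*(z^5 - 9*z^4 + 25*z^3 - 15*z^2 - 26*z + 24) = (z - 4)*(z + 1)*(z^4 - 10*z^3 + 35*z^2 - 50*z + 24) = (z - 4)*(z - 2)*(z + 1)*(z^3 - 8*z^2 + 19*z - 12) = (z - 4)*(z - 3)*(z - 2)*(z + 1)*(z^2 - 5*z + 4) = (z - 4)^2*(z - 3)*(z - 2)*(z + 1)*(z - 1)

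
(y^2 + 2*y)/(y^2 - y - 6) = y/(y - 3)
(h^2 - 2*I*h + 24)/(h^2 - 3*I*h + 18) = (h + 4*I)/(h + 3*I)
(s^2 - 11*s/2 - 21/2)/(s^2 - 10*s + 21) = (s + 3/2)/(s - 3)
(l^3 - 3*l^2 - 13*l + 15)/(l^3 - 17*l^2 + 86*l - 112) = (l^3 - 3*l^2 - 13*l + 15)/(l^3 - 17*l^2 + 86*l - 112)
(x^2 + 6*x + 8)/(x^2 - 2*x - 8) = (x + 4)/(x - 4)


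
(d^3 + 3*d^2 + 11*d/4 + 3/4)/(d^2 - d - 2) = (d^2 + 2*d + 3/4)/(d - 2)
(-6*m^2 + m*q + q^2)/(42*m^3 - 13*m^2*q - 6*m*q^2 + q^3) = 1/(-7*m + q)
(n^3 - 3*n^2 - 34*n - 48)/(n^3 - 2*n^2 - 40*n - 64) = (n + 3)/(n + 4)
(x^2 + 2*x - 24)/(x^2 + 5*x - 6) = (x - 4)/(x - 1)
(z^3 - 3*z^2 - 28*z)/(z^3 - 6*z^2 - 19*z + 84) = z/(z - 3)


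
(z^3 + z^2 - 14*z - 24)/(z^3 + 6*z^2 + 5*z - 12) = (z^2 - 2*z - 8)/(z^2 + 3*z - 4)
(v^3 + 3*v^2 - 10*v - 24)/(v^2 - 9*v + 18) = (v^2 + 6*v + 8)/(v - 6)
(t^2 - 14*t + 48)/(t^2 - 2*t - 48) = (t - 6)/(t + 6)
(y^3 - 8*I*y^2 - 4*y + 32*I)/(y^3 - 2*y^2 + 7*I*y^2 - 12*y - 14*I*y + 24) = (y^2 + y*(2 - 8*I) - 16*I)/(y^2 + 7*I*y - 12)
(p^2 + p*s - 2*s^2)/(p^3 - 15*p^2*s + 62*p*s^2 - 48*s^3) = (p + 2*s)/(p^2 - 14*p*s + 48*s^2)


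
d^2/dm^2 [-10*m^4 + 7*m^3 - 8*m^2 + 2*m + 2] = -120*m^2 + 42*m - 16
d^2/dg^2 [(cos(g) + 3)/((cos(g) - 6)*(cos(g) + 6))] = (-12*(1 - cos(g)^2)^2 - cos(g)^5 - 214*cos(g)^3 - 438*cos(g)^2 - 1080*cos(g) + 228)/((cos(g) - 6)^3*(cos(g) + 6)^3)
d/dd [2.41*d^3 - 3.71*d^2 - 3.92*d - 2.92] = 7.23*d^2 - 7.42*d - 3.92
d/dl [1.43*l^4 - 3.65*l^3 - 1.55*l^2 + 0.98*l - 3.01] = 5.72*l^3 - 10.95*l^2 - 3.1*l + 0.98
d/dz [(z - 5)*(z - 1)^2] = (z - 1)*(3*z - 11)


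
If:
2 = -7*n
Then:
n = -2/7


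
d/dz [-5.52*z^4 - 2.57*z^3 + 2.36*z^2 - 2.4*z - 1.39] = -22.08*z^3 - 7.71*z^2 + 4.72*z - 2.4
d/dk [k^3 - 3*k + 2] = 3*k^2 - 3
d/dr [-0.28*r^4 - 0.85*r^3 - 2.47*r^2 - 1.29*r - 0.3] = -1.12*r^3 - 2.55*r^2 - 4.94*r - 1.29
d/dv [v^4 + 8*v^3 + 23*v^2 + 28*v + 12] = 4*v^3 + 24*v^2 + 46*v + 28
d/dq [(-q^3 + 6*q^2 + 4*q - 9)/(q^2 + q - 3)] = (-q^4 - 2*q^3 + 11*q^2 - 18*q - 3)/(q^4 + 2*q^3 - 5*q^2 - 6*q + 9)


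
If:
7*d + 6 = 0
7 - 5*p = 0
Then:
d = -6/7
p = 7/5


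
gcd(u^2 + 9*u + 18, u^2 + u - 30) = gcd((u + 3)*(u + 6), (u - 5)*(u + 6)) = u + 6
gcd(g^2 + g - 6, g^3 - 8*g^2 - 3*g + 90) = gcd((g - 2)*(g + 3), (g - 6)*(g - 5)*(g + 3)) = g + 3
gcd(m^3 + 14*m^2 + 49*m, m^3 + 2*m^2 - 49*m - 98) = m + 7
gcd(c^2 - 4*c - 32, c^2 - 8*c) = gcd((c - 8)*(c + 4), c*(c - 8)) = c - 8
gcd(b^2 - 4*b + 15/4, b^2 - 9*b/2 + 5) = b - 5/2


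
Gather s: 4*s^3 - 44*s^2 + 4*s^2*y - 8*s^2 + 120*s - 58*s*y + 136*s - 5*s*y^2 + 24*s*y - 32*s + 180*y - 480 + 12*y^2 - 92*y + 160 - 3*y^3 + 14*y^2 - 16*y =4*s^3 + s^2*(4*y - 52) + s*(-5*y^2 - 34*y + 224) - 3*y^3 + 26*y^2 + 72*y - 320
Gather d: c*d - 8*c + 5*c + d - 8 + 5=-3*c + d*(c + 1) - 3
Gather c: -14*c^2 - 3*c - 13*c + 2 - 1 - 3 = -14*c^2 - 16*c - 2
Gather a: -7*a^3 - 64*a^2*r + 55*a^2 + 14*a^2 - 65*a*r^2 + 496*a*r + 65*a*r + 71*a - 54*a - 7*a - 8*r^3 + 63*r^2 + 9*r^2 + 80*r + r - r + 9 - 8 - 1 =-7*a^3 + a^2*(69 - 64*r) + a*(-65*r^2 + 561*r + 10) - 8*r^3 + 72*r^2 + 80*r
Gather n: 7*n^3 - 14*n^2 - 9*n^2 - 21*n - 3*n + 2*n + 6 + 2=7*n^3 - 23*n^2 - 22*n + 8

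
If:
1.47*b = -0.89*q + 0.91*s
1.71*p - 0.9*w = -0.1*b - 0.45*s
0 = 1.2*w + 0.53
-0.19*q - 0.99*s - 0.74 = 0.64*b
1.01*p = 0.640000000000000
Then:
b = 50.12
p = 0.63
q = -97.53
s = -14.43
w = -0.44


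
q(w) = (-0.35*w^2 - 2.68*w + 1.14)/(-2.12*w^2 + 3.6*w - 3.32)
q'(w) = (-0.7*w - 2.68)/(-2.12*w^2 + 3.6*w - 3.32) + (4.24*w - 3.6)*(-0.35*w^2 - 2.68*w + 1.14)/(-2.12*w^2 + 3.6*w - 3.32)^2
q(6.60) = 0.44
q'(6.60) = -0.05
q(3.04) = 0.86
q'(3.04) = -0.26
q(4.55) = 0.59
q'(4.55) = -0.11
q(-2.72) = -0.20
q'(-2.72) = -0.08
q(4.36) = 0.62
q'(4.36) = -0.12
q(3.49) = 0.75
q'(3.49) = -0.20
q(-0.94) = -0.39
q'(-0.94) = -0.11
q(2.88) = 0.90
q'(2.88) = -0.29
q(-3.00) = -0.18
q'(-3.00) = -0.07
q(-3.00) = -0.18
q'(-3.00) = -0.07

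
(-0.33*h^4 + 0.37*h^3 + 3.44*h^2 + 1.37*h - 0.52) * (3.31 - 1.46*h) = 0.4818*h^5 - 1.6325*h^4 - 3.7977*h^3 + 9.3862*h^2 + 5.2939*h - 1.7212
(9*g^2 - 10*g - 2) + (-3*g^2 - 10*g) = 6*g^2 - 20*g - 2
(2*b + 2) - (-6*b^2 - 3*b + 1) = 6*b^2 + 5*b + 1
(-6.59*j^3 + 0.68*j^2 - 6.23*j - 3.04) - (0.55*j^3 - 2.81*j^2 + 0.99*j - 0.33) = -7.14*j^3 + 3.49*j^2 - 7.22*j - 2.71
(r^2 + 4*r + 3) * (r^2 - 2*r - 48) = r^4 + 2*r^3 - 53*r^2 - 198*r - 144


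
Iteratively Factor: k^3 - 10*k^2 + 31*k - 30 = (k - 3)*(k^2 - 7*k + 10) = (k - 5)*(k - 3)*(k - 2)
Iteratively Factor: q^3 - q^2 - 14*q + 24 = (q - 3)*(q^2 + 2*q - 8) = (q - 3)*(q - 2)*(q + 4)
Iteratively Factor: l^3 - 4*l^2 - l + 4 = (l - 4)*(l^2 - 1) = (l - 4)*(l + 1)*(l - 1)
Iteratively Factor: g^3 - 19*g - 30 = (g + 2)*(g^2 - 2*g - 15) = (g + 2)*(g + 3)*(g - 5)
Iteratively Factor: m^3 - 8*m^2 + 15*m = (m - 5)*(m^2 - 3*m) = m*(m - 5)*(m - 3)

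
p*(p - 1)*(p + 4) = p^3 + 3*p^2 - 4*p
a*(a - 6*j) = a^2 - 6*a*j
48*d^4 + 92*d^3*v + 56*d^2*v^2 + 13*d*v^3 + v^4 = (d + v)*(2*d + v)*(4*d + v)*(6*d + v)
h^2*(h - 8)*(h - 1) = h^4 - 9*h^3 + 8*h^2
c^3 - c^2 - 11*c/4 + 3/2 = (c - 2)*(c - 1/2)*(c + 3/2)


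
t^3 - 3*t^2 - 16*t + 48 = (t - 4)*(t - 3)*(t + 4)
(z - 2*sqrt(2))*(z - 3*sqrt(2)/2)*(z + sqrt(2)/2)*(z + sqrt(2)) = z^4 - 2*sqrt(2)*z^3 - 7*z^2/2 + 11*sqrt(2)*z/2 + 6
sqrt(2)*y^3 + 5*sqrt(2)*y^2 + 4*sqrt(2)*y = y*(y + 4)*(sqrt(2)*y + sqrt(2))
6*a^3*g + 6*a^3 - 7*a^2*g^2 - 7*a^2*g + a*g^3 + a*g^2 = (-6*a + g)*(-a + g)*(a*g + a)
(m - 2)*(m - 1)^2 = m^3 - 4*m^2 + 5*m - 2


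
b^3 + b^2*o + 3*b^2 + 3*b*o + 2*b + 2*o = (b + 1)*(b + 2)*(b + o)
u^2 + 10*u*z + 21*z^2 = (u + 3*z)*(u + 7*z)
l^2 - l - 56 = (l - 8)*(l + 7)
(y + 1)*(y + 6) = y^2 + 7*y + 6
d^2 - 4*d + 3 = (d - 3)*(d - 1)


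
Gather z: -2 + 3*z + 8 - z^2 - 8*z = -z^2 - 5*z + 6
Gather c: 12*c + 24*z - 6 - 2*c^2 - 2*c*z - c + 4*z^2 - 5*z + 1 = -2*c^2 + c*(11 - 2*z) + 4*z^2 + 19*z - 5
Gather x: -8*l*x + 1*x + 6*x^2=6*x^2 + x*(1 - 8*l)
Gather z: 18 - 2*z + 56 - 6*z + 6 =80 - 8*z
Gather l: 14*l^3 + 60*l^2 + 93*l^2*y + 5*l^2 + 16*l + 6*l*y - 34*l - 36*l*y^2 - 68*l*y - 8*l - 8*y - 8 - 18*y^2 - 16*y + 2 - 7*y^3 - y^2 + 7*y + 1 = 14*l^3 + l^2*(93*y + 65) + l*(-36*y^2 - 62*y - 26) - 7*y^3 - 19*y^2 - 17*y - 5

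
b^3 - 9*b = b*(b - 3)*(b + 3)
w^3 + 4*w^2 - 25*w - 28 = (w - 4)*(w + 1)*(w + 7)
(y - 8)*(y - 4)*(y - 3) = y^3 - 15*y^2 + 68*y - 96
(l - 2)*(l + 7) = l^2 + 5*l - 14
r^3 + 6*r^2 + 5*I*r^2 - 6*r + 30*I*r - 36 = (r + 6)*(r + 2*I)*(r + 3*I)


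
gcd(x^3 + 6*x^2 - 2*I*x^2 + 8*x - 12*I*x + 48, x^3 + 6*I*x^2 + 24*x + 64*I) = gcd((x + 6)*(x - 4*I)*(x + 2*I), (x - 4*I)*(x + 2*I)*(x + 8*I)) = x^2 - 2*I*x + 8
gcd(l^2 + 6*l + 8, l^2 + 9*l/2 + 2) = l + 4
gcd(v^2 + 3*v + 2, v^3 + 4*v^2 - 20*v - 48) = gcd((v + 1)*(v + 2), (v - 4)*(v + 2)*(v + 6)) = v + 2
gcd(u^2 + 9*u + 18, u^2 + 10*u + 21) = u + 3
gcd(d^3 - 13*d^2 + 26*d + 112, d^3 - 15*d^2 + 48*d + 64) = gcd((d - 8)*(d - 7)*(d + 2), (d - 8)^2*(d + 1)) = d - 8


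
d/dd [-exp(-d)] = exp(-d)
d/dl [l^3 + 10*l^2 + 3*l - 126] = 3*l^2 + 20*l + 3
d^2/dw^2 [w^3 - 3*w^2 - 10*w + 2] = 6*w - 6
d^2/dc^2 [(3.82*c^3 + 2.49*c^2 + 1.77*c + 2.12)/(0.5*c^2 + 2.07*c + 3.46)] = (15.250136*c^3 + 141.491424*c^2 + 269.181672*c + 45.097156)/(0.125*c^6 + 1.5525*c^5 + 9.02235*c^4 + 30.356343*c^3 + 62.434662*c^2 + 74.343636*c + 41.421736)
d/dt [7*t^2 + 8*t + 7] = 14*t + 8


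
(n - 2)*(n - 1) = n^2 - 3*n + 2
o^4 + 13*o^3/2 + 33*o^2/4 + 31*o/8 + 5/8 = (o + 1/2)^3*(o + 5)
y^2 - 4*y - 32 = (y - 8)*(y + 4)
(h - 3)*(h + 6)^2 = h^3 + 9*h^2 - 108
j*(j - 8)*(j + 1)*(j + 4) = j^4 - 3*j^3 - 36*j^2 - 32*j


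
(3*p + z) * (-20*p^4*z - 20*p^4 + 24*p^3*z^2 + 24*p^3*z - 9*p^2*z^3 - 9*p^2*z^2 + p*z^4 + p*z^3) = -60*p^5*z - 60*p^5 + 52*p^4*z^2 + 52*p^4*z - 3*p^3*z^3 - 3*p^3*z^2 - 6*p^2*z^4 - 6*p^2*z^3 + p*z^5 + p*z^4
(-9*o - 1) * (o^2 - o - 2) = -9*o^3 + 8*o^2 + 19*o + 2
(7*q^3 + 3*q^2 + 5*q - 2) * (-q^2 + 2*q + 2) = -7*q^5 + 11*q^4 + 15*q^3 + 18*q^2 + 6*q - 4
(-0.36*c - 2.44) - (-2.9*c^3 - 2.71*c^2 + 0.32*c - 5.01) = 2.9*c^3 + 2.71*c^2 - 0.68*c + 2.57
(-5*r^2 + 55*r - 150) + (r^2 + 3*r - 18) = -4*r^2 + 58*r - 168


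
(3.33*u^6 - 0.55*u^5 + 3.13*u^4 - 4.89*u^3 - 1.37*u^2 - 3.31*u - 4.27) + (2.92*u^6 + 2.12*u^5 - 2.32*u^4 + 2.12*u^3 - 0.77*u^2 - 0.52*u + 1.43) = 6.25*u^6 + 1.57*u^5 + 0.81*u^4 - 2.77*u^3 - 2.14*u^2 - 3.83*u - 2.84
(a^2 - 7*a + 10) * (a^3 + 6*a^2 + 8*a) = a^5 - a^4 - 24*a^3 + 4*a^2 + 80*a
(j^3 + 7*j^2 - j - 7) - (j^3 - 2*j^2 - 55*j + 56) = 9*j^2 + 54*j - 63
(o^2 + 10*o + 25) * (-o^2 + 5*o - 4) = -o^4 - 5*o^3 + 21*o^2 + 85*o - 100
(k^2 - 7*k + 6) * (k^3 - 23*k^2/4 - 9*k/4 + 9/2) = k^5 - 51*k^4/4 + 44*k^3 - 57*k^2/4 - 45*k + 27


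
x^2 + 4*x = x*(x + 4)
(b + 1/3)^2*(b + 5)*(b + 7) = b^4 + 38*b^3/3 + 388*b^2/9 + 74*b/3 + 35/9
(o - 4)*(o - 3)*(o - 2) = o^3 - 9*o^2 + 26*o - 24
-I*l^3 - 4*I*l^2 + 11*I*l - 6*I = (l - 1)*(l + 6)*(-I*l + I)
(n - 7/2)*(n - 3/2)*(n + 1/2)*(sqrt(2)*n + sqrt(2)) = sqrt(2)*n^4 - 7*sqrt(2)*n^3/2 - 7*sqrt(2)*n^2/4 + 43*sqrt(2)*n/8 + 21*sqrt(2)/8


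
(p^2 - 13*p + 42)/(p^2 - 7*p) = (p - 6)/p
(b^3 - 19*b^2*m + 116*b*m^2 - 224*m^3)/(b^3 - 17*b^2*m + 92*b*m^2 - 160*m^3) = (b - 7*m)/(b - 5*m)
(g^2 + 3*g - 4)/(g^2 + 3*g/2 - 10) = 2*(g - 1)/(2*g - 5)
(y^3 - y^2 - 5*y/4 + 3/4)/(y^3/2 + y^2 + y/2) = (4*y^2 - 8*y + 3)/(2*y*(y + 1))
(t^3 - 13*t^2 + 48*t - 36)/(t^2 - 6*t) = t - 7 + 6/t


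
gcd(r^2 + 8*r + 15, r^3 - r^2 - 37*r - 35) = r + 5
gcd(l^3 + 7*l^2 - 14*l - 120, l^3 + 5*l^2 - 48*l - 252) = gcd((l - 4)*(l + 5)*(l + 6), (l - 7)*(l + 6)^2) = l + 6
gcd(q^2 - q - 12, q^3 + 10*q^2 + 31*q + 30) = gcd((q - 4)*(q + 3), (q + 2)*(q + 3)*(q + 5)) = q + 3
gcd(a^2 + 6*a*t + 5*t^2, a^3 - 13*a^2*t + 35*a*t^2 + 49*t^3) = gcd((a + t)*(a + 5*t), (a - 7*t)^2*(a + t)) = a + t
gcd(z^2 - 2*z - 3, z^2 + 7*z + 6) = z + 1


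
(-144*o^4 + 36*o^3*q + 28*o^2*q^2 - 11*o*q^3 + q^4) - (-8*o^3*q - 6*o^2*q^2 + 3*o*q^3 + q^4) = -144*o^4 + 44*o^3*q + 34*o^2*q^2 - 14*o*q^3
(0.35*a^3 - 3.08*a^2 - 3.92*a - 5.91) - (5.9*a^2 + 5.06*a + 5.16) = 0.35*a^3 - 8.98*a^2 - 8.98*a - 11.07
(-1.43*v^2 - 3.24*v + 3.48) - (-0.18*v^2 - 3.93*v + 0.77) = -1.25*v^2 + 0.69*v + 2.71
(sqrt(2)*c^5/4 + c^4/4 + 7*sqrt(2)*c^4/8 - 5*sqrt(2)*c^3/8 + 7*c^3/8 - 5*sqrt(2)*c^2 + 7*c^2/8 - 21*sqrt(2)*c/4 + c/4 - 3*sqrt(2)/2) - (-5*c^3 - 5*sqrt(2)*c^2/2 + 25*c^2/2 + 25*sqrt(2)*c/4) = sqrt(2)*c^5/4 + c^4/4 + 7*sqrt(2)*c^4/8 - 5*sqrt(2)*c^3/8 + 47*c^3/8 - 93*c^2/8 - 5*sqrt(2)*c^2/2 - 23*sqrt(2)*c/2 + c/4 - 3*sqrt(2)/2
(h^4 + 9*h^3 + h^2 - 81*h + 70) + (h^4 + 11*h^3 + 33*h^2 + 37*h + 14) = 2*h^4 + 20*h^3 + 34*h^2 - 44*h + 84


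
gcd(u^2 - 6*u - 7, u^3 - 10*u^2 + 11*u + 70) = u - 7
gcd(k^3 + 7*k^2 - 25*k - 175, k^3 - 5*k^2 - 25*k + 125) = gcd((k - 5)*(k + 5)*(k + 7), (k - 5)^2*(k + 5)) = k^2 - 25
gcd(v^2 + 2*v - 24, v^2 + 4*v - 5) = 1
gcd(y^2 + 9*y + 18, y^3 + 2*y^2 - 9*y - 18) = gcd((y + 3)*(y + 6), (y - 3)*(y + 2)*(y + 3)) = y + 3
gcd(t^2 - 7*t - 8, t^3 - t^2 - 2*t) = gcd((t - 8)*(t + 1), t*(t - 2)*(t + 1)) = t + 1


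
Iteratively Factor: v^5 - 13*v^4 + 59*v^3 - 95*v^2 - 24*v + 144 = (v - 4)*(v^4 - 9*v^3 + 23*v^2 - 3*v - 36) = (v - 4)^2*(v^3 - 5*v^2 + 3*v + 9) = (v - 4)^2*(v - 3)*(v^2 - 2*v - 3) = (v - 4)^2*(v - 3)^2*(v + 1)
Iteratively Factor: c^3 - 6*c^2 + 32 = (c - 4)*(c^2 - 2*c - 8) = (c - 4)^2*(c + 2)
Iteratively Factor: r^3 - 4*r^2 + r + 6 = (r + 1)*(r^2 - 5*r + 6) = (r - 3)*(r + 1)*(r - 2)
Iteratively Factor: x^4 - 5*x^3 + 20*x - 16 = (x + 2)*(x^3 - 7*x^2 + 14*x - 8) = (x - 4)*(x + 2)*(x^2 - 3*x + 2) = (x - 4)*(x - 2)*(x + 2)*(x - 1)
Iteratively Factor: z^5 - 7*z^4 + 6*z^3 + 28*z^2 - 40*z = (z - 2)*(z^4 - 5*z^3 - 4*z^2 + 20*z) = (z - 2)*(z + 2)*(z^3 - 7*z^2 + 10*z) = (z - 2)^2*(z + 2)*(z^2 - 5*z) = (z - 5)*(z - 2)^2*(z + 2)*(z)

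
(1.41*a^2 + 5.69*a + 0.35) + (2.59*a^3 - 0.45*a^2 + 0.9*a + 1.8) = 2.59*a^3 + 0.96*a^2 + 6.59*a + 2.15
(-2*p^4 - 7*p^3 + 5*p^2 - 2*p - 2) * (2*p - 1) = -4*p^5 - 12*p^4 + 17*p^3 - 9*p^2 - 2*p + 2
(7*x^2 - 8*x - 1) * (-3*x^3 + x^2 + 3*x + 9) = -21*x^5 + 31*x^4 + 16*x^3 + 38*x^2 - 75*x - 9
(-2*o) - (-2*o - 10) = 10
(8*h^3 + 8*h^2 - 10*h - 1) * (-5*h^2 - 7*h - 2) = -40*h^5 - 96*h^4 - 22*h^3 + 59*h^2 + 27*h + 2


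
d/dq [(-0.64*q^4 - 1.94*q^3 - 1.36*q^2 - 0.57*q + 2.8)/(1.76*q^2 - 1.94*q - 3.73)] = (-2.2528*q^5 + 0.3104*q^4 + 17.076*q^3 + 25.3502*q^2 + 0.2896*q + 7.5581)/(3.0976*q^4 - 6.8288*q^3 - 9.366*q^2 + 14.4724*q + 13.9129)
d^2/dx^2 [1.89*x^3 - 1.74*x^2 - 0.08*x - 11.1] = 11.34*x - 3.48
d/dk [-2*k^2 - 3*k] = -4*k - 3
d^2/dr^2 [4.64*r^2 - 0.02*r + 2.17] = 9.28000000000000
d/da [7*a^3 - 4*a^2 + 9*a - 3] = 21*a^2 - 8*a + 9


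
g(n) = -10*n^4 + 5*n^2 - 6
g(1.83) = -101.41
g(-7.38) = -29397.39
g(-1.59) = -57.27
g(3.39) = -1269.22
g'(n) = -40*n^3 + 10*n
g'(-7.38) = 16004.09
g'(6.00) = -8580.00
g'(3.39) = -1524.43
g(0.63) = -5.59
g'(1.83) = -226.84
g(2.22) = -224.25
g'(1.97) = -286.11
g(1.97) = -137.21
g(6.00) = -12786.00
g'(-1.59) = 144.89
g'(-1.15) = 49.34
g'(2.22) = -415.44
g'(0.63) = -3.70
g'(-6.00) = 8580.00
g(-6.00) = -12786.00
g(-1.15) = -16.88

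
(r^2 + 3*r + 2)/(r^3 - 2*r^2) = (r^2 + 3*r + 2)/(r^2*(r - 2))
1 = 1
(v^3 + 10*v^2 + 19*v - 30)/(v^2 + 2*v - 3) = (v^2 + 11*v + 30)/(v + 3)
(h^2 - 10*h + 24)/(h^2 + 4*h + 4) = (h^2 - 10*h + 24)/(h^2 + 4*h + 4)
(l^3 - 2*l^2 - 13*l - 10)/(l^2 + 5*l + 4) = (l^2 - 3*l - 10)/(l + 4)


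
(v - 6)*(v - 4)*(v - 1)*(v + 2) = v^4 - 9*v^3 + 12*v^2 + 44*v - 48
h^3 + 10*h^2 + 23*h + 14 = (h + 1)*(h + 2)*(h + 7)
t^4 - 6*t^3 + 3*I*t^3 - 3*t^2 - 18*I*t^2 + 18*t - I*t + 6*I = (t - 6)*(t + I)^3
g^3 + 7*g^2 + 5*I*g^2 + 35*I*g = g*(g + 7)*(g + 5*I)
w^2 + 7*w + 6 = (w + 1)*(w + 6)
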